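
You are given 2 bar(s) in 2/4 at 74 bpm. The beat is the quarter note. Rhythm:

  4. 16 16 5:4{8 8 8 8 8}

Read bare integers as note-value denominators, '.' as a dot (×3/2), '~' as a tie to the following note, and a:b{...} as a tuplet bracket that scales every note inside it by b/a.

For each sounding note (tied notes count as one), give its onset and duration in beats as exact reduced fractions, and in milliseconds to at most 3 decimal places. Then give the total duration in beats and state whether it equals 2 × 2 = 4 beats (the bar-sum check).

1) 0.0ms=0b +1216.216ms=3/2b
2) 1216.216ms=3/2b +202.703ms=1/4b
3) 1418.919ms=7/4b +202.703ms=1/4b
4) 1621.622ms=2b +324.324ms=2/5b
5) 1945.946ms=12/5b +324.324ms=2/5b
6) 2270.27ms=14/5b +324.324ms=2/5b
7) 2594.595ms=16/5b +324.324ms=2/5b
8) 2918.919ms=18/5b +324.324ms=2/5b
Σ=4b of 4 (74bpm 2/4) — PASS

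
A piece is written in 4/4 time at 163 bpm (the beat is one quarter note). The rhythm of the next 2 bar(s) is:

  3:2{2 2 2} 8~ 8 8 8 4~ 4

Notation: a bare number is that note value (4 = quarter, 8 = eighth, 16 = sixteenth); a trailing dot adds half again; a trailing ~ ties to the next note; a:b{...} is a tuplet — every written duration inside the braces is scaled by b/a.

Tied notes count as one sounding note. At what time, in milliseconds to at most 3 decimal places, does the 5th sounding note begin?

1. 0.0ms @ 0 + 490.798ms (4/3)
2. 490.798ms @ 4/3 + 490.798ms (4/3)
3. 981.595ms @ 8/3 + 490.798ms (4/3)
4. 1472.393ms @ 4 + 368.098ms (1)
5. 1840.491ms @ 5 + 184.049ms (1/2)
6. 2024.54ms @ 11/2 + 184.049ms (1/2)
7. 2208.589ms @ 6 + 736.196ms (2)

note 5 onset = 5b = 1840.491ms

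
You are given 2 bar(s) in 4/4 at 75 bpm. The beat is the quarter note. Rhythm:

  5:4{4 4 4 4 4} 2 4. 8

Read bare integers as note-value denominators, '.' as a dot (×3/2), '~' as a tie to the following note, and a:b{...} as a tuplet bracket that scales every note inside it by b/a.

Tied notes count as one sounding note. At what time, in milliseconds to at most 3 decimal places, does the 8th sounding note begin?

1. 0.0ms @ 0 + 640.0ms (4/5)
2. 640.0ms @ 4/5 + 640.0ms (4/5)
3. 1280.0ms @ 8/5 + 640.0ms (4/5)
4. 1920.0ms @ 12/5 + 640.0ms (4/5)
5. 2560.0ms @ 16/5 + 640.0ms (4/5)
6. 3200.0ms @ 4 + 1600.0ms (2)
7. 4800.0ms @ 6 + 1200.0ms (3/2)
8. 6000.0ms @ 15/2 + 400.0ms (1/2)

note 8 onset = 15/2b = 6000.0ms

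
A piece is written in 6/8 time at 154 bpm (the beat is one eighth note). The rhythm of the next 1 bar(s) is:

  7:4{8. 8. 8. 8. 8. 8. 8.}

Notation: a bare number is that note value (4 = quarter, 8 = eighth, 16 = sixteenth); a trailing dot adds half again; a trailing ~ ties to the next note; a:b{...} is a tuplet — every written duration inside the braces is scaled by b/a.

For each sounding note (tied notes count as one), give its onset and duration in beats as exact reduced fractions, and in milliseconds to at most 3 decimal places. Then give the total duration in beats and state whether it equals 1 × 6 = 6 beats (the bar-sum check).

1) 0.0ms=0b +333.952ms=6/7b
2) 333.952ms=6/7b +333.952ms=6/7b
3) 667.904ms=12/7b +333.952ms=6/7b
4) 1001.855ms=18/7b +333.952ms=6/7b
5) 1335.807ms=24/7b +333.952ms=6/7b
6) 1669.759ms=30/7b +333.952ms=6/7b
7) 2003.711ms=36/7b +333.952ms=6/7b
Σ=6b of 6 (154bpm 6/8) — PASS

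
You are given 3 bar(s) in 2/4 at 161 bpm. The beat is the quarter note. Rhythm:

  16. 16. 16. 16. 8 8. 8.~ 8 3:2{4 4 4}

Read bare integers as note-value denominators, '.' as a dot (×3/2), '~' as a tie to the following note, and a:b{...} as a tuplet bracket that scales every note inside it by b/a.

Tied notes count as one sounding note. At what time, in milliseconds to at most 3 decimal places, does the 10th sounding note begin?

1. 0.0ms @ 0 + 139.752ms (3/8)
2. 139.752ms @ 3/8 + 139.752ms (3/8)
3. 279.503ms @ 3/4 + 139.752ms (3/8)
4. 419.255ms @ 9/8 + 139.752ms (3/8)
5. 559.006ms @ 3/2 + 186.335ms (1/2)
6. 745.342ms @ 2 + 279.503ms (3/4)
7. 1024.845ms @ 11/4 + 465.839ms (5/4)
8. 1490.683ms @ 4 + 248.447ms (2/3)
9. 1739.13ms @ 14/3 + 248.447ms (2/3)
10. 1987.578ms @ 16/3 + 248.447ms (2/3)

note 10 onset = 16/3b = 1987.578ms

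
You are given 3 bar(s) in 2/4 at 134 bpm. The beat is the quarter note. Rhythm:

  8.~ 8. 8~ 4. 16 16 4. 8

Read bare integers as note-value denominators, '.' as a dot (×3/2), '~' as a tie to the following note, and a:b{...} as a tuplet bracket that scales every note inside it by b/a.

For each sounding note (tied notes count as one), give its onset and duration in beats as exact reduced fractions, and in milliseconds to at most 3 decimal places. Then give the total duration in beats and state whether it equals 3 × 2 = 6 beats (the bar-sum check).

1) 0.0ms=0b +671.642ms=3/2b
2) 671.642ms=3/2b +895.522ms=2b
3) 1567.164ms=7/2b +111.94ms=1/4b
4) 1679.104ms=15/4b +111.94ms=1/4b
5) 1791.045ms=4b +671.642ms=3/2b
6) 2462.687ms=11/2b +223.881ms=1/2b
Σ=6b of 6 (134bpm 2/4) — PASS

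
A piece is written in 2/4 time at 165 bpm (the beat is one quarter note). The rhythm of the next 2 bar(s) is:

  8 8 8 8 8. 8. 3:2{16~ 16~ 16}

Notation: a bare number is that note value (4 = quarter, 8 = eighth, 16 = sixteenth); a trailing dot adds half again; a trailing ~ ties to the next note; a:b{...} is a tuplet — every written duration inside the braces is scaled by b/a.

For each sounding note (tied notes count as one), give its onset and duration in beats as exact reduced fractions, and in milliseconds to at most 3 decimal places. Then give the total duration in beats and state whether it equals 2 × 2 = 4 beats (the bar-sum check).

1) 0.0ms=0b +181.818ms=1/2b
2) 181.818ms=1/2b +181.818ms=1/2b
3) 363.636ms=1b +181.818ms=1/2b
4) 545.455ms=3/2b +181.818ms=1/2b
5) 727.273ms=2b +272.727ms=3/4b
6) 1000.0ms=11/4b +272.727ms=3/4b
7) 1272.727ms=7/2b +181.818ms=1/2b
Σ=4b of 4 (165bpm 2/4) — PASS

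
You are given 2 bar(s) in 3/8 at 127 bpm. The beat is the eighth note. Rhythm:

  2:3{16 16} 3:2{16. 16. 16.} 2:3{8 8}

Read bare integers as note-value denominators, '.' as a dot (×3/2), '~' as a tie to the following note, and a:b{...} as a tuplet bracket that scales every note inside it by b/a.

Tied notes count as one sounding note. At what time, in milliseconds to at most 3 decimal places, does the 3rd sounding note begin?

1. 0.0ms @ 0 + 354.331ms (3/4)
2. 354.331ms @ 3/4 + 354.331ms (3/4)
3. 708.661ms @ 3/2 + 236.22ms (1/2)
4. 944.882ms @ 2 + 236.22ms (1/2)
5. 1181.102ms @ 5/2 + 236.22ms (1/2)
6. 1417.323ms @ 3 + 708.661ms (3/2)
7. 2125.984ms @ 9/2 + 708.661ms (3/2)

note 3 onset = 3/2b = 708.661ms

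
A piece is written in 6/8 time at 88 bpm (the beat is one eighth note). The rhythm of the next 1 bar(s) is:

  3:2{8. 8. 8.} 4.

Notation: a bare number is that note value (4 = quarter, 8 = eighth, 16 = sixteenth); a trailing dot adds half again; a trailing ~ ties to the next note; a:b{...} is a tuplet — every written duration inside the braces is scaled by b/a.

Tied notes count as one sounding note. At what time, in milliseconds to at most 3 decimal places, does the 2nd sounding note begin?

note 2 onset = 1b = 681.818ms

1. 0.0ms @ 0 + 681.818ms (1)
2. 681.818ms @ 1 + 681.818ms (1)
3. 1363.636ms @ 2 + 681.818ms (1)
4. 2045.455ms @ 3 + 2045.455ms (3)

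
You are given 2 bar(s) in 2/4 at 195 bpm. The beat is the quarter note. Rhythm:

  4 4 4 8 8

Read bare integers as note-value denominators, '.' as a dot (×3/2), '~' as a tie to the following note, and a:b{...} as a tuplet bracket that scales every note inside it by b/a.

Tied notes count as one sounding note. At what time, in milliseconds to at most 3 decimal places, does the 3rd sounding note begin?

1. 0.0ms @ 0 + 307.692ms (1)
2. 307.692ms @ 1 + 307.692ms (1)
3. 615.385ms @ 2 + 307.692ms (1)
4. 923.077ms @ 3 + 153.846ms (1/2)
5. 1076.923ms @ 7/2 + 153.846ms (1/2)

note 3 onset = 2b = 615.385ms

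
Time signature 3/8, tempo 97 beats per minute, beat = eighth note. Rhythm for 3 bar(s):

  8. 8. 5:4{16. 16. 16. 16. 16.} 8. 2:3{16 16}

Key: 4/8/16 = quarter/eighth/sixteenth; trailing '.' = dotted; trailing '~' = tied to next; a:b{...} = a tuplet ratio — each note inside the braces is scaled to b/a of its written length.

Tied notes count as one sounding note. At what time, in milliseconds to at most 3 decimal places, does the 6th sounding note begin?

note 6 onset = 24/5b = 2969.072ms

1. 0.0ms @ 0 + 927.835ms (3/2)
2. 927.835ms @ 3/2 + 927.835ms (3/2)
3. 1855.67ms @ 3 + 371.134ms (3/5)
4. 2226.804ms @ 18/5 + 371.134ms (3/5)
5. 2597.938ms @ 21/5 + 371.134ms (3/5)
6. 2969.072ms @ 24/5 + 371.134ms (3/5)
7. 3340.206ms @ 27/5 + 371.134ms (3/5)
8. 3711.34ms @ 6 + 927.835ms (3/2)
9. 4639.175ms @ 15/2 + 463.918ms (3/4)
10. 5103.093ms @ 33/4 + 463.918ms (3/4)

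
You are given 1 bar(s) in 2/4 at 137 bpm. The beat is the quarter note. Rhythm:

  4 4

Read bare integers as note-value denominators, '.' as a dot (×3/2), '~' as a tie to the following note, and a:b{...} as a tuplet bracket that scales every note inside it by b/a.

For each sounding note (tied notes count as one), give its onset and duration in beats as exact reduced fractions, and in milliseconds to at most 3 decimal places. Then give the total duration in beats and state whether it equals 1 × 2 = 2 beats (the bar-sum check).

1) 0.0ms=0b +437.956ms=1b
2) 437.956ms=1b +437.956ms=1b
Σ=2b of 2 (137bpm 2/4) — PASS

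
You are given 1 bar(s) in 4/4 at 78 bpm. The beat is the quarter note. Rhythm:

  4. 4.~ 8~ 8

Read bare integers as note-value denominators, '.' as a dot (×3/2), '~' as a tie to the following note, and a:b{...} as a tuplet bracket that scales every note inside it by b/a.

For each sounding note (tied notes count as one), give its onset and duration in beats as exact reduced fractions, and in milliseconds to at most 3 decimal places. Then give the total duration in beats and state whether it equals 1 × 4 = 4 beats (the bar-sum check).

1) 0.0ms=0b +1153.846ms=3/2b
2) 1153.846ms=3/2b +1923.077ms=5/2b
Σ=4b of 4 (78bpm 4/4) — PASS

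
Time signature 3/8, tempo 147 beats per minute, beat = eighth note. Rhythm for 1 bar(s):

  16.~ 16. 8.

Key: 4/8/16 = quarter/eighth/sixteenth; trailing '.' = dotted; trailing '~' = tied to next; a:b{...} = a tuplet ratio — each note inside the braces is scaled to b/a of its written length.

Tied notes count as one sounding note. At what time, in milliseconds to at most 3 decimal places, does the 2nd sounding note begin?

note 2 onset = 3/2b = 612.245ms

1. 0.0ms @ 0 + 612.245ms (3/2)
2. 612.245ms @ 3/2 + 612.245ms (3/2)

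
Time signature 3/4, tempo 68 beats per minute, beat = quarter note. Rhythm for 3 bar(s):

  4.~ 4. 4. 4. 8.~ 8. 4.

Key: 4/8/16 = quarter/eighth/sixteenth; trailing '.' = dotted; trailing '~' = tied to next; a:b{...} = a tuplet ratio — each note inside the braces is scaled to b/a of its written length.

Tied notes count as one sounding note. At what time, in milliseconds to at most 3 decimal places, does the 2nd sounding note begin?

note 2 onset = 3b = 2647.059ms

1. 0.0ms @ 0 + 2647.059ms (3)
2. 2647.059ms @ 3 + 1323.529ms (3/2)
3. 3970.588ms @ 9/2 + 1323.529ms (3/2)
4. 5294.118ms @ 6 + 1323.529ms (3/2)
5. 6617.647ms @ 15/2 + 1323.529ms (3/2)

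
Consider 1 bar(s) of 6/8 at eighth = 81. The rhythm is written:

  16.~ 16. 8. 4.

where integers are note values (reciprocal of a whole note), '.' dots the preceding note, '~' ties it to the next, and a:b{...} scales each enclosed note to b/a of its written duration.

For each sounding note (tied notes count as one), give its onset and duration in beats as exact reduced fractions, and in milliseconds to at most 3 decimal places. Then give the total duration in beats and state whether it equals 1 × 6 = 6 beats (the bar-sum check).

1) 0.0ms=0b +1111.111ms=3/2b
2) 1111.111ms=3/2b +1111.111ms=3/2b
3) 2222.222ms=3b +2222.222ms=3b
Σ=6b of 6 (81bpm 6/8) — PASS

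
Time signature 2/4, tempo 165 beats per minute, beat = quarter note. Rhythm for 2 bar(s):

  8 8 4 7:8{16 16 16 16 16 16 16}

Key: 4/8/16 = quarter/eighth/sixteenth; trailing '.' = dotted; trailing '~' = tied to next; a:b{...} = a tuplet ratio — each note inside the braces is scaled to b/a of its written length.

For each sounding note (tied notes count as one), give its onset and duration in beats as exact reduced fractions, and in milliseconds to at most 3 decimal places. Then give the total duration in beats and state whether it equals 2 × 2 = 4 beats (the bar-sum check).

1) 0.0ms=0b +181.818ms=1/2b
2) 181.818ms=1/2b +181.818ms=1/2b
3) 363.636ms=1b +363.636ms=1b
4) 727.273ms=2b +103.896ms=2/7b
5) 831.169ms=16/7b +103.896ms=2/7b
6) 935.065ms=18/7b +103.896ms=2/7b
7) 1038.961ms=20/7b +103.896ms=2/7b
8) 1142.857ms=22/7b +103.896ms=2/7b
9) 1246.753ms=24/7b +103.896ms=2/7b
10) 1350.649ms=26/7b +103.896ms=2/7b
Σ=4b of 4 (165bpm 2/4) — PASS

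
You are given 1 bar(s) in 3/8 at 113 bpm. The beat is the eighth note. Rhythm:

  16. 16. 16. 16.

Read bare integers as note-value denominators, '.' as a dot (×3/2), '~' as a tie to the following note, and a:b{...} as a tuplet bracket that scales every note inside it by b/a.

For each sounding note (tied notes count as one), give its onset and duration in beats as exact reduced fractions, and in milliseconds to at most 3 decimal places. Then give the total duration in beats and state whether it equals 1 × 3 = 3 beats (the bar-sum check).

1) 0.0ms=0b +398.23ms=3/4b
2) 398.23ms=3/4b +398.23ms=3/4b
3) 796.46ms=3/2b +398.23ms=3/4b
4) 1194.69ms=9/4b +398.23ms=3/4b
Σ=3b of 3 (113bpm 3/8) — PASS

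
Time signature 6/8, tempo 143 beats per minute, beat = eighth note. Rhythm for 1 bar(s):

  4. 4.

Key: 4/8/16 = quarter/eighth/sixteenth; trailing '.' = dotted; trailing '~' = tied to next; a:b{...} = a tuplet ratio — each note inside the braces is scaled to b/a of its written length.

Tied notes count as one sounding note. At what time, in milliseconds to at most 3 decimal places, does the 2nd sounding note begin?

note 2 onset = 3b = 1258.741ms

1. 0.0ms @ 0 + 1258.741ms (3)
2. 1258.741ms @ 3 + 1258.741ms (3)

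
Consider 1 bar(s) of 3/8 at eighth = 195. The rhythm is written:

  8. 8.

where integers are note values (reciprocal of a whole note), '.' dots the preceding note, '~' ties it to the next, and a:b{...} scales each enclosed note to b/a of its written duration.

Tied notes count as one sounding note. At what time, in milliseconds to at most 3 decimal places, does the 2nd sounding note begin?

note 2 onset = 3/2b = 461.538ms

1. 0.0ms @ 0 + 461.538ms (3/2)
2. 461.538ms @ 3/2 + 461.538ms (3/2)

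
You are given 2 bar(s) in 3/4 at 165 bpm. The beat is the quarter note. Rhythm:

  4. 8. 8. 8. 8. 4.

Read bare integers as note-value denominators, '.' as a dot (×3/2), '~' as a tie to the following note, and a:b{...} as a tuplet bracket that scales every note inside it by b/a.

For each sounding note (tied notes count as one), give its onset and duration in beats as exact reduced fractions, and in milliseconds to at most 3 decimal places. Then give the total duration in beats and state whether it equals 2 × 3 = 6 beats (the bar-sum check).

1) 0.0ms=0b +545.455ms=3/2b
2) 545.455ms=3/2b +272.727ms=3/4b
3) 818.182ms=9/4b +272.727ms=3/4b
4) 1090.909ms=3b +272.727ms=3/4b
5) 1363.636ms=15/4b +272.727ms=3/4b
6) 1636.364ms=9/2b +545.455ms=3/2b
Σ=6b of 6 (165bpm 3/4) — PASS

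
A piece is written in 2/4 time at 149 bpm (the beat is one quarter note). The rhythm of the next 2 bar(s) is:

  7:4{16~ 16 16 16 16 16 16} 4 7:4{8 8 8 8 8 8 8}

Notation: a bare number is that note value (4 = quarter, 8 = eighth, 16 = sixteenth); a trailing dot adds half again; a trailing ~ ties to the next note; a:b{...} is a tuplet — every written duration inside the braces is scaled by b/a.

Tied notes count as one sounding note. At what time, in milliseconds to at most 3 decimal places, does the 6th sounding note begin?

note 6 onset = 6/7b = 345.158ms

1. 0.0ms @ 0 + 115.053ms (2/7)
2. 115.053ms @ 2/7 + 57.526ms (1/7)
3. 172.579ms @ 3/7 + 57.526ms (1/7)
4. 230.105ms @ 4/7 + 57.526ms (1/7)
5. 287.632ms @ 5/7 + 57.526ms (1/7)
6. 345.158ms @ 6/7 + 57.526ms (1/7)
7. 402.685ms @ 1 + 402.685ms (1)
8. 805.369ms @ 2 + 115.053ms (2/7)
9. 920.422ms @ 16/7 + 115.053ms (2/7)
10. 1035.475ms @ 18/7 + 115.053ms (2/7)
11. 1150.527ms @ 20/7 + 115.053ms (2/7)
12. 1265.58ms @ 22/7 + 115.053ms (2/7)
13. 1380.633ms @ 24/7 + 115.053ms (2/7)
14. 1495.686ms @ 26/7 + 115.053ms (2/7)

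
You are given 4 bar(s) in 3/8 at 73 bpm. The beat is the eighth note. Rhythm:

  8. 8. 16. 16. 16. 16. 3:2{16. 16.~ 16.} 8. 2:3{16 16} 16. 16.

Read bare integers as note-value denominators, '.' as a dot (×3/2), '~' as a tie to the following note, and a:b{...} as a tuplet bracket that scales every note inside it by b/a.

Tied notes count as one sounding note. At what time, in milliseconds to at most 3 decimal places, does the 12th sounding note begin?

1. 0.0ms @ 0 + 1232.877ms (3/2)
2. 1232.877ms @ 3/2 + 1232.877ms (3/2)
3. 2465.753ms @ 3 + 616.438ms (3/4)
4. 3082.192ms @ 15/4 + 616.438ms (3/4)
5. 3698.63ms @ 9/2 + 616.438ms (3/4)
6. 4315.068ms @ 21/4 + 616.438ms (3/4)
7. 4931.507ms @ 6 + 410.959ms (1/2)
8. 5342.466ms @ 13/2 + 821.918ms (1)
9. 6164.384ms @ 15/2 + 1232.877ms (3/2)
10. 7397.26ms @ 9 + 616.438ms (3/4)
11. 8013.699ms @ 39/4 + 616.438ms (3/4)
12. 8630.137ms @ 21/2 + 616.438ms (3/4)
13. 9246.575ms @ 45/4 + 616.438ms (3/4)

note 12 onset = 21/2b = 8630.137ms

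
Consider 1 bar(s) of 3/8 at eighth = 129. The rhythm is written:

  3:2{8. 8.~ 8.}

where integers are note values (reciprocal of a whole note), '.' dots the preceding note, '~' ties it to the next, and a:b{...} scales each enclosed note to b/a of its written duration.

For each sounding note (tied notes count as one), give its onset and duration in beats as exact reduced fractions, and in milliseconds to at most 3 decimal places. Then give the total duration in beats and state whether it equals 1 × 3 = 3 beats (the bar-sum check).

1) 0.0ms=0b +465.116ms=1b
2) 465.116ms=1b +930.233ms=2b
Σ=3b of 3 (129bpm 3/8) — PASS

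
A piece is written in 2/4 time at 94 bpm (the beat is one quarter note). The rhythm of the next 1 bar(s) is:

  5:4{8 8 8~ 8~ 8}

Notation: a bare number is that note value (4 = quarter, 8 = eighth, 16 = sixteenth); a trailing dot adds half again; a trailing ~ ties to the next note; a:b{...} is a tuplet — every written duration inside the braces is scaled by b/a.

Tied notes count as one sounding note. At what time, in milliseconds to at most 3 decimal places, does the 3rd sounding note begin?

note 3 onset = 4/5b = 510.638ms

1. 0.0ms @ 0 + 255.319ms (2/5)
2. 255.319ms @ 2/5 + 255.319ms (2/5)
3. 510.638ms @ 4/5 + 765.957ms (6/5)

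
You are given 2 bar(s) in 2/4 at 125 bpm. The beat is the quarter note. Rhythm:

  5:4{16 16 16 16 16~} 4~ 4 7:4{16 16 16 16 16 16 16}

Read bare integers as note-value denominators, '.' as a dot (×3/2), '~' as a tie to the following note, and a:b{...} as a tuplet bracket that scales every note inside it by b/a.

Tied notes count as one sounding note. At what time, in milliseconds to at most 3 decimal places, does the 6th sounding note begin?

1. 0.0ms @ 0 + 96.0ms (1/5)
2. 96.0ms @ 1/5 + 96.0ms (1/5)
3. 192.0ms @ 2/5 + 96.0ms (1/5)
4. 288.0ms @ 3/5 + 96.0ms (1/5)
5. 384.0ms @ 4/5 + 1056.0ms (11/5)
6. 1440.0ms @ 3 + 68.571ms (1/7)
7. 1508.571ms @ 22/7 + 68.571ms (1/7)
8. 1577.143ms @ 23/7 + 68.571ms (1/7)
9. 1645.714ms @ 24/7 + 68.571ms (1/7)
10. 1714.286ms @ 25/7 + 68.571ms (1/7)
11. 1782.857ms @ 26/7 + 68.571ms (1/7)
12. 1851.429ms @ 27/7 + 68.571ms (1/7)

note 6 onset = 3b = 1440.0ms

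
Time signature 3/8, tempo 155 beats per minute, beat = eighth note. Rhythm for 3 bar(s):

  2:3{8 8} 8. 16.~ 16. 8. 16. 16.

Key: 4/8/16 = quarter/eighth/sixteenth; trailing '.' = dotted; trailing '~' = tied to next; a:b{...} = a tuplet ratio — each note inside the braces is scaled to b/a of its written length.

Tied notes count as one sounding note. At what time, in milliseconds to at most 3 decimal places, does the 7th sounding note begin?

1. 0.0ms @ 0 + 580.645ms (3/2)
2. 580.645ms @ 3/2 + 580.645ms (3/2)
3. 1161.29ms @ 3 + 580.645ms (3/2)
4. 1741.935ms @ 9/2 + 580.645ms (3/2)
5. 2322.581ms @ 6 + 580.645ms (3/2)
6. 2903.226ms @ 15/2 + 290.323ms (3/4)
7. 3193.548ms @ 33/4 + 290.323ms (3/4)

note 7 onset = 33/4b = 3193.548ms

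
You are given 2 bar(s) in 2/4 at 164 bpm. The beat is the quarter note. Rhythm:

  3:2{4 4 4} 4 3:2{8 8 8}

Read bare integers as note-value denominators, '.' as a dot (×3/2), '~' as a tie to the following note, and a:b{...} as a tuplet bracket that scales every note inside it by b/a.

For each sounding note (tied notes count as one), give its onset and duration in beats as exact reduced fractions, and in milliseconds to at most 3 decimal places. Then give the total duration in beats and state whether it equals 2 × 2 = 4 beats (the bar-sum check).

1) 0.0ms=0b +243.902ms=2/3b
2) 243.902ms=2/3b +243.902ms=2/3b
3) 487.805ms=4/3b +243.902ms=2/3b
4) 731.707ms=2b +365.854ms=1b
5) 1097.561ms=3b +121.951ms=1/3b
6) 1219.512ms=10/3b +121.951ms=1/3b
7) 1341.463ms=11/3b +121.951ms=1/3b
Σ=4b of 4 (164bpm 2/4) — PASS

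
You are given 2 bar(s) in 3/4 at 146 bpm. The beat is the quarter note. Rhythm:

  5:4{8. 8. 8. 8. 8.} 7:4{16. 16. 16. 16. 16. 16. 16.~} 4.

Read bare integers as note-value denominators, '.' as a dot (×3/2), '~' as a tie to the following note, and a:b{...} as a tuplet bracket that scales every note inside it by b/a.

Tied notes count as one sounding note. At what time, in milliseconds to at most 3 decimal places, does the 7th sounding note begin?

note 7 onset = 45/14b = 1320.939ms

1. 0.0ms @ 0 + 246.575ms (3/5)
2. 246.575ms @ 3/5 + 246.575ms (3/5)
3. 493.151ms @ 6/5 + 246.575ms (3/5)
4. 739.726ms @ 9/5 + 246.575ms (3/5)
5. 986.301ms @ 12/5 + 246.575ms (3/5)
6. 1232.877ms @ 3 + 88.063ms (3/14)
7. 1320.939ms @ 45/14 + 88.063ms (3/14)
8. 1409.002ms @ 24/7 + 88.063ms (3/14)
9. 1497.065ms @ 51/14 + 88.063ms (3/14)
10. 1585.127ms @ 27/7 + 88.063ms (3/14)
11. 1673.19ms @ 57/14 + 88.063ms (3/14)
12. 1761.252ms @ 30/7 + 704.501ms (12/7)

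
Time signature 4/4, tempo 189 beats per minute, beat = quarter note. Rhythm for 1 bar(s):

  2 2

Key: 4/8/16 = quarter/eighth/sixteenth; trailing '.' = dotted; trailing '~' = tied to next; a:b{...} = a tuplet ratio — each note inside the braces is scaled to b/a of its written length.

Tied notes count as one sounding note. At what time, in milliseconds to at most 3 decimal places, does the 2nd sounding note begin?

note 2 onset = 2b = 634.921ms

1. 0.0ms @ 0 + 634.921ms (2)
2. 634.921ms @ 2 + 634.921ms (2)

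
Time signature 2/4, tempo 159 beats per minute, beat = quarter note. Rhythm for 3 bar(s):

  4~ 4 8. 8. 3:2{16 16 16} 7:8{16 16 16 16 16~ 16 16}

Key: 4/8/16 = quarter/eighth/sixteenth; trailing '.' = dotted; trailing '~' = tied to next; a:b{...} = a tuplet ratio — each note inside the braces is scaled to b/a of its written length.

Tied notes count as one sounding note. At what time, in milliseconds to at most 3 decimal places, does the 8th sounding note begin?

note 8 onset = 30/7b = 1617.251ms

1. 0.0ms @ 0 + 754.717ms (2)
2. 754.717ms @ 2 + 283.019ms (3/4)
3. 1037.736ms @ 11/4 + 283.019ms (3/4)
4. 1320.755ms @ 7/2 + 62.893ms (1/6)
5. 1383.648ms @ 11/3 + 62.893ms (1/6)
6. 1446.541ms @ 23/6 + 62.893ms (1/6)
7. 1509.434ms @ 4 + 107.817ms (2/7)
8. 1617.251ms @ 30/7 + 107.817ms (2/7)
9. 1725.067ms @ 32/7 + 107.817ms (2/7)
10. 1832.884ms @ 34/7 + 107.817ms (2/7)
11. 1940.701ms @ 36/7 + 215.633ms (4/7)
12. 2156.334ms @ 40/7 + 107.817ms (2/7)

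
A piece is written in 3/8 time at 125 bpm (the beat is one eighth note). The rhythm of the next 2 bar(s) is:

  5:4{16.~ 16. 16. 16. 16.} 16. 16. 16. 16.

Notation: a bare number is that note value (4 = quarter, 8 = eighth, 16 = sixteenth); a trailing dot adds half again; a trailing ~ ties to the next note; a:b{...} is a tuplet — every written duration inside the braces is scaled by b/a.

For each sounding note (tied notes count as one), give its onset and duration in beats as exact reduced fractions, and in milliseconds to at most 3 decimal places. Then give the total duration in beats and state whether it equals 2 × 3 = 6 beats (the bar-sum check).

1) 0.0ms=0b +576.0ms=6/5b
2) 576.0ms=6/5b +288.0ms=3/5b
3) 864.0ms=9/5b +288.0ms=3/5b
4) 1152.0ms=12/5b +288.0ms=3/5b
5) 1440.0ms=3b +360.0ms=3/4b
6) 1800.0ms=15/4b +360.0ms=3/4b
7) 2160.0ms=9/2b +360.0ms=3/4b
8) 2520.0ms=21/4b +360.0ms=3/4b
Σ=6b of 6 (125bpm 3/8) — PASS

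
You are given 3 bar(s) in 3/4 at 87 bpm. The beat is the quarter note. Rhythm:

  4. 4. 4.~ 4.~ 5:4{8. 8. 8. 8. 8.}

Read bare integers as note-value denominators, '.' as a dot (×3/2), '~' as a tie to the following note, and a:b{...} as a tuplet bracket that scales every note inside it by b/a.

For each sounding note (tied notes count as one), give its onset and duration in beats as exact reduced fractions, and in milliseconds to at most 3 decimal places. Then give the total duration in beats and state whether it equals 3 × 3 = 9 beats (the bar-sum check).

1) 0.0ms=0b +1034.483ms=3/2b
2) 1034.483ms=3/2b +1034.483ms=3/2b
3) 2068.966ms=3b +2482.759ms=18/5b
4) 4551.724ms=33/5b +413.793ms=3/5b
5) 4965.517ms=36/5b +413.793ms=3/5b
6) 5379.31ms=39/5b +413.793ms=3/5b
7) 5793.103ms=42/5b +413.793ms=3/5b
Σ=9b of 9 (87bpm 3/4) — PASS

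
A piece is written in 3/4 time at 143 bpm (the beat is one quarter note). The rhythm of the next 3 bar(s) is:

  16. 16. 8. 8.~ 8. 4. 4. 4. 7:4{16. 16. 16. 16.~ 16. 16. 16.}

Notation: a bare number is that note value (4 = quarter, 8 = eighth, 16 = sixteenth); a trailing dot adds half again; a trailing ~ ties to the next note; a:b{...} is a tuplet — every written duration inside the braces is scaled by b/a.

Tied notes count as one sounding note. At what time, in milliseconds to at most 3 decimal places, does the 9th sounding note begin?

1. 0.0ms @ 0 + 157.343ms (3/8)
2. 157.343ms @ 3/8 + 157.343ms (3/8)
3. 314.685ms @ 3/4 + 314.685ms (3/4)
4. 629.371ms @ 3/2 + 629.371ms (3/2)
5. 1258.741ms @ 3 + 629.371ms (3/2)
6. 1888.112ms @ 9/2 + 629.371ms (3/2)
7. 2517.483ms @ 6 + 629.371ms (3/2)
8. 3146.853ms @ 15/2 + 89.91ms (3/14)
9. 3236.763ms @ 54/7 + 89.91ms (3/14)
10. 3326.673ms @ 111/14 + 89.91ms (3/14)
11. 3416.583ms @ 57/7 + 179.82ms (3/7)
12. 3596.404ms @ 60/7 + 89.91ms (3/14)
13. 3686.314ms @ 123/14 + 89.91ms (3/14)

note 9 onset = 54/7b = 3236.763ms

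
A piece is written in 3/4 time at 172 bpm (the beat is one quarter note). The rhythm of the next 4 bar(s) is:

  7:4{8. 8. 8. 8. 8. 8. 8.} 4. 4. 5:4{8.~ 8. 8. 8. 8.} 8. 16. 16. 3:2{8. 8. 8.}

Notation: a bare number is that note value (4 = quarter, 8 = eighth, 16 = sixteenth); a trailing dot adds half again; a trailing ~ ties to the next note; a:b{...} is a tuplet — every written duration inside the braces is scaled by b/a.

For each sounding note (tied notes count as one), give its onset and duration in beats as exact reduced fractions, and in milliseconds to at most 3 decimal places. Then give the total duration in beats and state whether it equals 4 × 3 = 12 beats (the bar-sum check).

1) 0.0ms=0b +149.502ms=3/7b
2) 149.502ms=3/7b +149.502ms=3/7b
3) 299.003ms=6/7b +149.502ms=3/7b
4) 448.505ms=9/7b +149.502ms=3/7b
5) 598.007ms=12/7b +149.502ms=3/7b
6) 747.508ms=15/7b +149.502ms=3/7b
7) 897.01ms=18/7b +149.502ms=3/7b
8) 1046.512ms=3b +523.256ms=3/2b
9) 1569.767ms=9/2b +523.256ms=3/2b
10) 2093.023ms=6b +418.605ms=6/5b
11) 2511.628ms=36/5b +209.302ms=3/5b
12) 2720.93ms=39/5b +209.302ms=3/5b
13) 2930.233ms=42/5b +209.302ms=3/5b
14) 3139.535ms=9b +261.628ms=3/4b
15) 3401.163ms=39/4b +130.814ms=3/8b
16) 3531.977ms=81/8b +130.814ms=3/8b
17) 3662.791ms=21/2b +174.419ms=1/2b
18) 3837.209ms=11b +174.419ms=1/2b
19) 4011.628ms=23/2b +174.419ms=1/2b
Σ=12b of 12 (172bpm 3/4) — PASS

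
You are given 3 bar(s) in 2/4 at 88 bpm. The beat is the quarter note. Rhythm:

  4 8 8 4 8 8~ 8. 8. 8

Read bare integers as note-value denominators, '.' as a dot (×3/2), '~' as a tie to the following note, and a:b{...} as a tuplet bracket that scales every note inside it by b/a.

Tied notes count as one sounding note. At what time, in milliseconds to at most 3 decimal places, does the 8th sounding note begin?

note 8 onset = 11/2b = 3750.0ms

1. 0.0ms @ 0 + 681.818ms (1)
2. 681.818ms @ 1 + 340.909ms (1/2)
3. 1022.727ms @ 3/2 + 340.909ms (1/2)
4. 1363.636ms @ 2 + 681.818ms (1)
5. 2045.455ms @ 3 + 340.909ms (1/2)
6. 2386.364ms @ 7/2 + 852.273ms (5/4)
7. 3238.636ms @ 19/4 + 511.364ms (3/4)
8. 3750.0ms @ 11/2 + 340.909ms (1/2)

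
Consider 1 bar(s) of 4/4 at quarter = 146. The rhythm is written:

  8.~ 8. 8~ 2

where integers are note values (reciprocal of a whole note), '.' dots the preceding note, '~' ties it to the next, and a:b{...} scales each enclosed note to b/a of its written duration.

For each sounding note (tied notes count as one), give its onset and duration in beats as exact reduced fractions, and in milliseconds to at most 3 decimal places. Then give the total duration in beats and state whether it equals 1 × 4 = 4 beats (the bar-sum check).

1) 0.0ms=0b +616.438ms=3/2b
2) 616.438ms=3/2b +1027.397ms=5/2b
Σ=4b of 4 (146bpm 4/4) — PASS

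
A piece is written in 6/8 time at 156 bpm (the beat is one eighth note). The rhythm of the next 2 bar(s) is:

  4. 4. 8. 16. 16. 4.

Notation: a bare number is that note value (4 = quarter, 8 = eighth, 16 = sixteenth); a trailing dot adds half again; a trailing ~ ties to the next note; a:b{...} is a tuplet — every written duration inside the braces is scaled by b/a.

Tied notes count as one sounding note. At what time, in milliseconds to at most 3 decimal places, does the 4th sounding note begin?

note 4 onset = 15/2b = 2884.615ms

1. 0.0ms @ 0 + 1153.846ms (3)
2. 1153.846ms @ 3 + 1153.846ms (3)
3. 2307.692ms @ 6 + 576.923ms (3/2)
4. 2884.615ms @ 15/2 + 288.462ms (3/4)
5. 3173.077ms @ 33/4 + 288.462ms (3/4)
6. 3461.538ms @ 9 + 1153.846ms (3)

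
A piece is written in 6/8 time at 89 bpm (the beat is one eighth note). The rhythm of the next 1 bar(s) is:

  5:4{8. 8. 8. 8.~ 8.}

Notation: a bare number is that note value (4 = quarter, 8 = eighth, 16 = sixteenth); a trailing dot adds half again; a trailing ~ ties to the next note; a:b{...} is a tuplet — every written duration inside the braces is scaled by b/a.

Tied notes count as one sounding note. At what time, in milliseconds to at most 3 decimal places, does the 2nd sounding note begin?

note 2 onset = 6/5b = 808.989ms

1. 0.0ms @ 0 + 808.989ms (6/5)
2. 808.989ms @ 6/5 + 808.989ms (6/5)
3. 1617.978ms @ 12/5 + 808.989ms (6/5)
4. 2426.966ms @ 18/5 + 1617.978ms (12/5)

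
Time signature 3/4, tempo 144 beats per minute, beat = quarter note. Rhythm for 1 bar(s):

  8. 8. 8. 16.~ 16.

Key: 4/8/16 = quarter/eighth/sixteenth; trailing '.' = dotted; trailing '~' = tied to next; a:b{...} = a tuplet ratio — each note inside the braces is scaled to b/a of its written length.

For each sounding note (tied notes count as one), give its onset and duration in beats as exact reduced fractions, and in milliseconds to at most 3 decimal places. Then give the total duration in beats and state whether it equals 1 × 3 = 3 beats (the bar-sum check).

1) 0.0ms=0b +312.5ms=3/4b
2) 312.5ms=3/4b +312.5ms=3/4b
3) 625.0ms=3/2b +312.5ms=3/4b
4) 937.5ms=9/4b +312.5ms=3/4b
Σ=3b of 3 (144bpm 3/4) — PASS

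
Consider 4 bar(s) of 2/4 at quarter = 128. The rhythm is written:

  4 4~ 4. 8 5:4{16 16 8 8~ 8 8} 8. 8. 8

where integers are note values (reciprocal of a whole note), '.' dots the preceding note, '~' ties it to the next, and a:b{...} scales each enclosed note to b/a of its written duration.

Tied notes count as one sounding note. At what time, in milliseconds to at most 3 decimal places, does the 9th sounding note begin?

note 9 onset = 6b = 2812.5ms

1. 0.0ms @ 0 + 468.75ms (1)
2. 468.75ms @ 1 + 1171.875ms (5/2)
3. 1640.625ms @ 7/2 + 234.375ms (1/2)
4. 1875.0ms @ 4 + 93.75ms (1/5)
5. 1968.75ms @ 21/5 + 93.75ms (1/5)
6. 2062.5ms @ 22/5 + 187.5ms (2/5)
7. 2250.0ms @ 24/5 + 375.0ms (4/5)
8. 2625.0ms @ 28/5 + 187.5ms (2/5)
9. 2812.5ms @ 6 + 351.562ms (3/4)
10. 3164.062ms @ 27/4 + 351.562ms (3/4)
11. 3515.625ms @ 15/2 + 234.375ms (1/2)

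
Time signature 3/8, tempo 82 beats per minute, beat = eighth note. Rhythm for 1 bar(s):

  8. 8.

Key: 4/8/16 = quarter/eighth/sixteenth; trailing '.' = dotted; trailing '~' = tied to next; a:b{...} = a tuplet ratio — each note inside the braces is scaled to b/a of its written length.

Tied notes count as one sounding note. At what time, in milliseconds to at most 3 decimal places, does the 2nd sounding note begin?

note 2 onset = 3/2b = 1097.561ms

1. 0.0ms @ 0 + 1097.561ms (3/2)
2. 1097.561ms @ 3/2 + 1097.561ms (3/2)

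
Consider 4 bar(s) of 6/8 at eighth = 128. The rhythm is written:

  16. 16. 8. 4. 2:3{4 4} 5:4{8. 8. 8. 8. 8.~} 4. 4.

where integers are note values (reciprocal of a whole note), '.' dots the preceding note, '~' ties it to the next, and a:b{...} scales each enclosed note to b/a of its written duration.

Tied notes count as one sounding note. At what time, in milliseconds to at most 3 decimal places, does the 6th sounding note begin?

1. 0.0ms @ 0 + 351.562ms (3/4)
2. 351.562ms @ 3/4 + 351.562ms (3/4)
3. 703.125ms @ 3/2 + 703.125ms (3/2)
4. 1406.25ms @ 3 + 1406.25ms (3)
5. 2812.5ms @ 6 + 1406.25ms (3)
6. 4218.75ms @ 9 + 1406.25ms (3)
7. 5625.0ms @ 12 + 562.5ms (6/5)
8. 6187.5ms @ 66/5 + 562.5ms (6/5)
9. 6750.0ms @ 72/5 + 562.5ms (6/5)
10. 7312.5ms @ 78/5 + 562.5ms (6/5)
11. 7875.0ms @ 84/5 + 1968.75ms (21/5)
12. 9843.75ms @ 21 + 1406.25ms (3)

note 6 onset = 9b = 4218.75ms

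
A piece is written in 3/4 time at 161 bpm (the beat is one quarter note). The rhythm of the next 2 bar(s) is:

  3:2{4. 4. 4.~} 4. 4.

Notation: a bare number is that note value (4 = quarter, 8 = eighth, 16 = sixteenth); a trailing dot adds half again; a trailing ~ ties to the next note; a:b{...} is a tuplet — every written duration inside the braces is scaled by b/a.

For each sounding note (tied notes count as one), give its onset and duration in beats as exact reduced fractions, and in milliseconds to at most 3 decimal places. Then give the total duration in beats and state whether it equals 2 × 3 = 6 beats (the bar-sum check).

1) 0.0ms=0b +372.671ms=1b
2) 372.671ms=1b +372.671ms=1b
3) 745.342ms=2b +931.677ms=5/2b
4) 1677.019ms=9/2b +559.006ms=3/2b
Σ=6b of 6 (161bpm 3/4) — PASS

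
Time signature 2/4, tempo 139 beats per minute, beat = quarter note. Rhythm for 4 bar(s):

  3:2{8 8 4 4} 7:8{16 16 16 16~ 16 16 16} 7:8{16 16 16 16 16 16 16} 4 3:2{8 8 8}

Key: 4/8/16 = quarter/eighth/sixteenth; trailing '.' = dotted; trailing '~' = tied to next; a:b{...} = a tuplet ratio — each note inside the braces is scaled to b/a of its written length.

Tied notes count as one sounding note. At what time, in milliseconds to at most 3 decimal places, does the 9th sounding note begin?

note 9 onset = 24/7b = 1479.959ms

1. 0.0ms @ 0 + 143.885ms (1/3)
2. 143.885ms @ 1/3 + 143.885ms (1/3)
3. 287.77ms @ 2/3 + 287.77ms (2/3)
4. 575.54ms @ 4/3 + 287.77ms (2/3)
5. 863.309ms @ 2 + 123.33ms (2/7)
6. 986.639ms @ 16/7 + 123.33ms (2/7)
7. 1109.969ms @ 18/7 + 123.33ms (2/7)
8. 1233.299ms @ 20/7 + 246.66ms (4/7)
9. 1479.959ms @ 24/7 + 123.33ms (2/7)
10. 1603.289ms @ 26/7 + 123.33ms (2/7)
11. 1726.619ms @ 4 + 123.33ms (2/7)
12. 1849.949ms @ 30/7 + 123.33ms (2/7)
13. 1973.279ms @ 32/7 + 123.33ms (2/7)
14. 2096.608ms @ 34/7 + 123.33ms (2/7)
15. 2219.938ms @ 36/7 + 123.33ms (2/7)
16. 2343.268ms @ 38/7 + 123.33ms (2/7)
17. 2466.598ms @ 40/7 + 123.33ms (2/7)
18. 2589.928ms @ 6 + 431.655ms (1)
19. 3021.583ms @ 7 + 143.885ms (1/3)
20. 3165.468ms @ 22/3 + 143.885ms (1/3)
21. 3309.353ms @ 23/3 + 143.885ms (1/3)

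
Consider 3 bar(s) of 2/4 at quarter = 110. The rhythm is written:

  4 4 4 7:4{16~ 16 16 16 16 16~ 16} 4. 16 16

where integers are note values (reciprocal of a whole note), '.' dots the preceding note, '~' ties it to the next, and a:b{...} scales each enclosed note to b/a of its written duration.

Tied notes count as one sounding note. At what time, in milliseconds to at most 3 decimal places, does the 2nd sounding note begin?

1. 0.0ms @ 0 + 545.455ms (1)
2. 545.455ms @ 1 + 545.455ms (1)
3. 1090.909ms @ 2 + 545.455ms (1)
4. 1636.364ms @ 3 + 155.844ms (2/7)
5. 1792.208ms @ 23/7 + 77.922ms (1/7)
6. 1870.13ms @ 24/7 + 77.922ms (1/7)
7. 1948.052ms @ 25/7 + 77.922ms (1/7)
8. 2025.974ms @ 26/7 + 155.844ms (2/7)
9. 2181.818ms @ 4 + 818.182ms (3/2)
10. 3000.0ms @ 11/2 + 136.364ms (1/4)
11. 3136.364ms @ 23/4 + 136.364ms (1/4)

note 2 onset = 1b = 545.455ms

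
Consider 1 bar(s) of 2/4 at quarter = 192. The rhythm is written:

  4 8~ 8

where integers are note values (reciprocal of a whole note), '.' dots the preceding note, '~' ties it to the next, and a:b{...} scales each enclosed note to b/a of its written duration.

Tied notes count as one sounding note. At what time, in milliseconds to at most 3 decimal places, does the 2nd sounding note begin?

1. 0.0ms @ 0 + 312.5ms (1)
2. 312.5ms @ 1 + 312.5ms (1)

note 2 onset = 1b = 312.5ms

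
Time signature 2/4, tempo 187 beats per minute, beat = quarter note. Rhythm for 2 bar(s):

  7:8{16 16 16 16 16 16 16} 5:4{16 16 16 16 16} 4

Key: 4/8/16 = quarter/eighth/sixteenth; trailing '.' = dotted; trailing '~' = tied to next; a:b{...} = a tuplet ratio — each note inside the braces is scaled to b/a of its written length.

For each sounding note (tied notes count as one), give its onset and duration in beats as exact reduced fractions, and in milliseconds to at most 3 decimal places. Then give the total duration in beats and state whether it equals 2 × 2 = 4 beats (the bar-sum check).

1) 0.0ms=0b +91.673ms=2/7b
2) 91.673ms=2/7b +91.673ms=2/7b
3) 183.346ms=4/7b +91.673ms=2/7b
4) 275.019ms=6/7b +91.673ms=2/7b
5) 366.692ms=8/7b +91.673ms=2/7b
6) 458.365ms=10/7b +91.673ms=2/7b
7) 550.038ms=12/7b +91.673ms=2/7b
8) 641.711ms=2b +64.171ms=1/5b
9) 705.882ms=11/5b +64.171ms=1/5b
10) 770.053ms=12/5b +64.171ms=1/5b
11) 834.225ms=13/5b +64.171ms=1/5b
12) 898.396ms=14/5b +64.171ms=1/5b
13) 962.567ms=3b +320.856ms=1b
Σ=4b of 4 (187bpm 2/4) — PASS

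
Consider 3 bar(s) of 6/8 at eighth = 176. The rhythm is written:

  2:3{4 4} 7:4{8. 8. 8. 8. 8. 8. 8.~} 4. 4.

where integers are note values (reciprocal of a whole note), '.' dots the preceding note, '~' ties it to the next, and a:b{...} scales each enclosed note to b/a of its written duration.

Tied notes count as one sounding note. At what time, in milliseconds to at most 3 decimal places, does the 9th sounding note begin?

1. 0.0ms @ 0 + 1022.727ms (3)
2. 1022.727ms @ 3 + 1022.727ms (3)
3. 2045.455ms @ 6 + 292.208ms (6/7)
4. 2337.662ms @ 48/7 + 292.208ms (6/7)
5. 2629.87ms @ 54/7 + 292.208ms (6/7)
6. 2922.078ms @ 60/7 + 292.208ms (6/7)
7. 3214.286ms @ 66/7 + 292.208ms (6/7)
8. 3506.494ms @ 72/7 + 292.208ms (6/7)
9. 3798.701ms @ 78/7 + 1314.935ms (27/7)
10. 5113.636ms @ 15 + 1022.727ms (3)

note 9 onset = 78/7b = 3798.701ms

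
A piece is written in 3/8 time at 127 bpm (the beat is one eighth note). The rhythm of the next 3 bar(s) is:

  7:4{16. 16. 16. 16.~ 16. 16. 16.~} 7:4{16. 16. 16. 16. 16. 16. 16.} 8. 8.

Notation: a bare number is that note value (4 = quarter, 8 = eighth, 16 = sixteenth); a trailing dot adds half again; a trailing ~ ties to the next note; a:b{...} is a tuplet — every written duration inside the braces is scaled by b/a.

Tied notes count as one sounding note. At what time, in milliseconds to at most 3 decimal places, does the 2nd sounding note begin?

1. 0.0ms @ 0 + 202.475ms (3/7)
2. 202.475ms @ 3/7 + 202.475ms (3/7)
3. 404.949ms @ 6/7 + 202.475ms (3/7)
4. 607.424ms @ 9/7 + 404.949ms (6/7)
5. 1012.373ms @ 15/7 + 202.475ms (3/7)
6. 1214.848ms @ 18/7 + 404.949ms (6/7)
7. 1619.798ms @ 24/7 + 202.475ms (3/7)
8. 1822.272ms @ 27/7 + 202.475ms (3/7)
9. 2024.747ms @ 30/7 + 202.475ms (3/7)
10. 2227.222ms @ 33/7 + 202.475ms (3/7)
11. 2429.696ms @ 36/7 + 202.475ms (3/7)
12. 2632.171ms @ 39/7 + 202.475ms (3/7)
13. 2834.646ms @ 6 + 708.661ms (3/2)
14. 3543.307ms @ 15/2 + 708.661ms (3/2)

note 2 onset = 3/7b = 202.475ms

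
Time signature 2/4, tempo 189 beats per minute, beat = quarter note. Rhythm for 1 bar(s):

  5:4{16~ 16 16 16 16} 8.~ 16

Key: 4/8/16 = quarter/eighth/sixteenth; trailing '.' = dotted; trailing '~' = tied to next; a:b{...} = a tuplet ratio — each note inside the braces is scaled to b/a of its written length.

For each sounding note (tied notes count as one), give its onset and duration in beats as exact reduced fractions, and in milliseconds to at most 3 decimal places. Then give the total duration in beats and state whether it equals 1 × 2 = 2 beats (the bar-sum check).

1) 0.0ms=0b +126.984ms=2/5b
2) 126.984ms=2/5b +63.492ms=1/5b
3) 190.476ms=3/5b +63.492ms=1/5b
4) 253.968ms=4/5b +63.492ms=1/5b
5) 317.46ms=1b +317.46ms=1b
Σ=2b of 2 (189bpm 2/4) — PASS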